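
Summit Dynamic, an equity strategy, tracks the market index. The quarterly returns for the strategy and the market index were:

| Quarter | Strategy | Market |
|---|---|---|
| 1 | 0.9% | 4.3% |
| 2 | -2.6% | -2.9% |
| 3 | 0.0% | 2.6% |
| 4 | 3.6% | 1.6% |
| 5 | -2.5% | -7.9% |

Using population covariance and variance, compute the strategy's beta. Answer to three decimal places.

0.376

r̄p = -0.1200%,  r̄m = -0.4600%
Cov = Σ(rp − r̄p)(rm − r̄m) / 5 = 7.3288
Var(rm) = Σ(rm − r̄m)² / 5 = 19.5144
β = Cov / Var = 7.3288 / 19.5144 = 0.3756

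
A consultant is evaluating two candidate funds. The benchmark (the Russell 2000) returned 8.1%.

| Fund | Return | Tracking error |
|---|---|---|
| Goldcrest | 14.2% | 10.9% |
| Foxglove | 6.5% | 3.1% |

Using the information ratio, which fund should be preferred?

Goldcrest: IR = (14.2% − 8.1%) / 10.9% = 0.560
Foxglove: IR = (6.5% − 8.1%) / 3.1% = -0.516
Highest: Goldcrest (0.560).

Goldcrest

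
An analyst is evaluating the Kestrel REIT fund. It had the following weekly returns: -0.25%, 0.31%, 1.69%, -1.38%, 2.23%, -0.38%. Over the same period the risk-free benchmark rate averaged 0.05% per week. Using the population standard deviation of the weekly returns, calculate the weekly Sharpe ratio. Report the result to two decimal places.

Mean return r̄ = 2.220 / 6 = 0.3700%
Population σ = √[Σ(r − r̄)² / 6] = √[9.2150 / 6] = √1.5358 = 1.2393%
Sharpe = (r̄ − rf) / σ = (0.3700 − 0.05) / 1.2393 = 0.3200 / 1.2393 = 0.2582

0.26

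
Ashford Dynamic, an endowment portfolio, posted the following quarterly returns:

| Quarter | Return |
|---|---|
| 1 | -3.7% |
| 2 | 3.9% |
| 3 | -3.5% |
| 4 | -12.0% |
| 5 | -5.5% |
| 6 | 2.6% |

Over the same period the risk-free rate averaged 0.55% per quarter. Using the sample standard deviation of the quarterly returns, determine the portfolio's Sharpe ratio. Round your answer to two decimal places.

Mean return r̄ = -18.20 / 6 = -3.0333%
Sample std dev = √[166.9533 / 5] = 5.7785%
Sharpe = (r̄ − rf) / σ = (-3.0333 − 0.55) / 5.7785 = -3.5833 / 5.7785 = -0.6201

-0.62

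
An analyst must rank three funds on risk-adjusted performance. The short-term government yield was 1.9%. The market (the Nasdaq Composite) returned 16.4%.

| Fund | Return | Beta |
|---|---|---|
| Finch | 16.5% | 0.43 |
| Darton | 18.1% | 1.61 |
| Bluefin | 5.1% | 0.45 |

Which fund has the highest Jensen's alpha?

Finch: α = 16.5% − [1.9% + 0.43 × (16.4% − 1.9%)] = 8.365
Darton: α = 18.1% − [1.9% + 1.61 × (16.4% − 1.9%)] = -7.145
Bluefin: α = 5.1% − [1.9% + 0.45 × (16.4% − 1.9%)] = -3.325
Highest: Finch (8.365).

Finch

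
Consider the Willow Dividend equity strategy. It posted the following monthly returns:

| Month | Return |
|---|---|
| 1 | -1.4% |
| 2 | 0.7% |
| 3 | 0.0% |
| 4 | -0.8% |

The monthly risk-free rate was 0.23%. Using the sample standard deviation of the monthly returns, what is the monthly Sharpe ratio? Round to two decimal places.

Mean return r̄ = -1.50 / 4 = -0.3750%
Sample σ = √[Σ(r − r̄)² / 3] = √[2.5275 / 3] = √0.8425 = 0.9179%
Sharpe = (r̄ − rf) / σ = (-0.3750 − 0.23) / 0.9179 = -0.6050 / 0.9179 = -0.6591

-0.66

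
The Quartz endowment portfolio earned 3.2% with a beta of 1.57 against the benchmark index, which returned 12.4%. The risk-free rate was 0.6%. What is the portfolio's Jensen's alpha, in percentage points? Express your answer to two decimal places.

-15.93

CAPM expected return = Rf + β(Rm − Rf) = 0.6% + 1.57 × (12.4% − 0.6%) = 0.6 + 1.57 × 11.80 = 19.1260%
Jensen's α = Rp − E[R] = 3.2% − 19.1260% = -15.9260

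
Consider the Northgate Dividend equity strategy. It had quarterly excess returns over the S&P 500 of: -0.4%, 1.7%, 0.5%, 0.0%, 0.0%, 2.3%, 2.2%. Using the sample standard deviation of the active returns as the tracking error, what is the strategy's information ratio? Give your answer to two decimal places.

Mean return μ = 6.30 / 7 = 0.9000%
Sample σ = √[Σ(r − μ)² / 6] = √[7.7600 / 6] = √1.2933 = 1.1372%
IR = μ / tracking error = 0.9000 / 1.1372 = 0.7914

0.79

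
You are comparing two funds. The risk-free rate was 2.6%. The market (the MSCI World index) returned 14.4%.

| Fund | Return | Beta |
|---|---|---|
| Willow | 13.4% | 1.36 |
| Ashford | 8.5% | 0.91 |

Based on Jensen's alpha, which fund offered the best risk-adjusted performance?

Willow: α = 13.4% − [2.6% + 1.36 × (14.4% − 2.6%)] = -5.248
Ashford: α = 8.5% − [2.6% + 0.91 × (14.4% − 2.6%)] = -4.838
Highest: Ashford (-4.838).

Ashford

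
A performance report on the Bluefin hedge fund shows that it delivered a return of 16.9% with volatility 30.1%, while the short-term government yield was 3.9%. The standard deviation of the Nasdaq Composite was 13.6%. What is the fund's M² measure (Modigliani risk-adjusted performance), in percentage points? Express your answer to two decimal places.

9.77

Sharpe = (Rp − Rf) / σp = (16.9% − 3.9%) / 30.1% = 0.4319
M² = Rf + Sharpe × σm = 3.9% + 0.4319 × 13.6% = 9.7738%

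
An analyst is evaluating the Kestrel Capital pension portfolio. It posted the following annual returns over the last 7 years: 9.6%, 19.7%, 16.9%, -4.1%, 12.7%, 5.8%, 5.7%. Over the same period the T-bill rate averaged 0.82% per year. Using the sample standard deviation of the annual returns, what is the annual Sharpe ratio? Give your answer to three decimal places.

1.084

r̄ = (9.6 + 19.7 + 16.9 − 4.1 + 12.7 + 5.8 + 5.7) / 7 = 9.4714%
Σ(r − r̄)² = (9.6 − 9.4714)² + (19.7 − 9.4714)² + … = 382.1343
σ = √[382.1343 / 6] = 7.9805%
Sharpe = (r̄ − rf) / σ = (9.4714 − 0.82) / 7.9805 = 8.6514 / 7.9805 = 1.0841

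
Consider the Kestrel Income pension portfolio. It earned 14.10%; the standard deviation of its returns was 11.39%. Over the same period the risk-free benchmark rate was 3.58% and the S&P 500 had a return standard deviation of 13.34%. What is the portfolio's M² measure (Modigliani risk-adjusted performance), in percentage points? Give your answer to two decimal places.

Sharpe = (Rp − Rf) / σp = (14.10% − 3.58%) / 11.39% = 0.9236
M² = Rf + Sharpe × σm = 3.58% + 0.9236 × 13.34% = 15.9008%

15.90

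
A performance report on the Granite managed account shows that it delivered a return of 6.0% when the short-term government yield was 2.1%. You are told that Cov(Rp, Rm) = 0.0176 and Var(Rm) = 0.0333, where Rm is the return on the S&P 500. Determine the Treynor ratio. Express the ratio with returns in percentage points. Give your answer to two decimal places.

7.38

β = Cov / Var = 0.0176 / 0.0333 = 0.5285
Treynor = (Rp − Rf) / β = (6.0% − 2.1%) / 0.5285 = 3.90 / 0.5285 = 7.3794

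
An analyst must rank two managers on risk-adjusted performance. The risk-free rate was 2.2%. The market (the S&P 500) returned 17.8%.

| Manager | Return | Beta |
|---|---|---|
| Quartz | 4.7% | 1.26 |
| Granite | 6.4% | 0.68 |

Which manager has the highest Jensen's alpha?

Granite

Quartz: α = 4.7% − [2.2% + 1.26 × (17.8% − 2.2%)] = -17.156
Granite: α = 6.4% − [2.2% + 0.68 × (17.8% − 2.2%)] = -6.408
Highest: Granite (-6.408).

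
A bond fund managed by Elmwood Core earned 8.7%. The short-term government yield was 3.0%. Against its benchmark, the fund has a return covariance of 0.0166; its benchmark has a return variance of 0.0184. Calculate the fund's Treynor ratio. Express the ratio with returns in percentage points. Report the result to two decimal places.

6.32

β = Cov / Var = 0.0166 / 0.0184 = 0.9022
Treynor = (Rp − Rf) / β = (8.7% − 3.0%) / 0.9022 = 5.70 / 0.9022 = 6.3179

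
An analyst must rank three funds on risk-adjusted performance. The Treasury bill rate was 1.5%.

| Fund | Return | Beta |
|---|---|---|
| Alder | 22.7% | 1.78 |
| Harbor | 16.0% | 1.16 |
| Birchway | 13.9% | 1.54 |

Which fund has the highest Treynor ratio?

Harbor

Alder: Treynor = (22.7% − 1.5%) / 1.78 = 11.910
Harbor: Treynor = (16.0% − 1.5%) / 1.16 = 12.500
Birchway: Treynor = (13.9% − 1.5%) / 1.54 = 8.052
Highest: Harbor (12.500).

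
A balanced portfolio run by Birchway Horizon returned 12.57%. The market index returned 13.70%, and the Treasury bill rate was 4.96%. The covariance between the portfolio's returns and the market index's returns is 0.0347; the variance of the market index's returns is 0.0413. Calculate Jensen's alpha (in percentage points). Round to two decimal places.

0.27

β = Cov / Var = 0.0347 / 0.0413 = 0.8402
E[R] = Rf + β(Rm − Rf) = 4.96% + 0.8402 × (13.70% − 4.96%) = 12.3033%
α = Rp − E[R] = 12.57% − 12.3033% = 0.2667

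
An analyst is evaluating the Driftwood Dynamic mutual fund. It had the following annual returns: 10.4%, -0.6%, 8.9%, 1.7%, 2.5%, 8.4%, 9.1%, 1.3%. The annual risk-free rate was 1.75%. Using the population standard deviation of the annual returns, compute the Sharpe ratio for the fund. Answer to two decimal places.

0.84

Mean return μ = 41.70 / 8 = 5.2125%
Population σ = √[Σ(r − μ)² / 8] = √[134.5688 / 8] = √16.8211 = 4.1014%
Sharpe = (μ − rf) / σ = (5.2125 − 1.75) / 4.1014 = 3.4625 / 4.1014 = 0.8442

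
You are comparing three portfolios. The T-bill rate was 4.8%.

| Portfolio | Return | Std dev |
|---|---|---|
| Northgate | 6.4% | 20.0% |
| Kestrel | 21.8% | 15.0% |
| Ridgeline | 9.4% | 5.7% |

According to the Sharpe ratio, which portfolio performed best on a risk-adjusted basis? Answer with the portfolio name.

Kestrel

Northgate: Sharpe ratio = (6.4% − 4.8%) / 20.0% = 0.080
Kestrel: Sharpe ratio = (21.8% − 4.8%) / 15.0% = 1.133
Ridgeline: Sharpe ratio = (9.4% − 4.8%) / 5.7% = 0.807
Highest: Kestrel (1.133).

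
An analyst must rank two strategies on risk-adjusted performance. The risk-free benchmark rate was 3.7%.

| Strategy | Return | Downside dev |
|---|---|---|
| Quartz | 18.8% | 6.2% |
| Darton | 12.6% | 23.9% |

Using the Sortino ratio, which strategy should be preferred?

Quartz

Quartz: Sortino ratio = (18.8% − 3.7%) / 6.2% = 2.435
Darton: Sortino ratio = (12.6% − 3.7%) / 23.9% = 0.372
Highest: Quartz (2.435).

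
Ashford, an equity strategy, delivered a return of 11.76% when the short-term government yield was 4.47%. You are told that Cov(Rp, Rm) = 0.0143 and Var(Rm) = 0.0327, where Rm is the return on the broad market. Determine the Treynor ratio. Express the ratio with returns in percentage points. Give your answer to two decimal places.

16.67

β = Cov / Var = 0.0143 / 0.0327 = 0.4373
Treynor = (Rp − Rf) / β = (11.76% − 4.47%) / 0.4373 = 7.29 / 0.4373 = 16.6705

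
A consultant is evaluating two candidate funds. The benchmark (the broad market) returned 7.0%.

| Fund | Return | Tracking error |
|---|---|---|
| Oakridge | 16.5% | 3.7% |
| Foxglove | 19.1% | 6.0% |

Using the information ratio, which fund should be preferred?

Oakridge

Oakridge: IR = (16.5% − 7.0%) / 3.7% = 2.568
Foxglove: IR = (19.1% − 7.0%) / 6.0% = 2.017
Highest: Oakridge (2.568).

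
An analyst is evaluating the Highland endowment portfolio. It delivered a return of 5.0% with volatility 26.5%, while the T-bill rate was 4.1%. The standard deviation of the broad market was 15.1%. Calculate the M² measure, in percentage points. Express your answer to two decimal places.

Sharpe = (Rp − Rf) / σp = (5.0% − 4.1%) / 26.5% = 0.0340
M² = Rf + Sharpe × σm = 4.1% + 0.0340 × 15.1% = 4.6134%

4.61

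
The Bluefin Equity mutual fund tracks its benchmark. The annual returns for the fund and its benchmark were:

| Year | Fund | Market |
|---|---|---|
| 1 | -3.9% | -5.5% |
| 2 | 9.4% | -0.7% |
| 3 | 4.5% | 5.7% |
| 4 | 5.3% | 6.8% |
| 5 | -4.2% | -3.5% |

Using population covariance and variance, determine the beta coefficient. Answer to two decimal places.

r̄p = 2.2200%,  r̄m = 0.5600%
Cov = Σ(rp − r̄p)(rm − r̄m) / 5 = 17.0088
Var(rm) = Σ(rm − r̄m)² / 5 = 24.0304
β = Cov / Var = 17.0088 / 24.0304 = 0.7078

0.71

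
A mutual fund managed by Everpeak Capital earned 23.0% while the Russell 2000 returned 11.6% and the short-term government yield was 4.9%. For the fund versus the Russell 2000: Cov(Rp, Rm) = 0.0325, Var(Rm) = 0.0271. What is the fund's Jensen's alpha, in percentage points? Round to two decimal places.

10.06

β = Cov / Var = 0.0325 / 0.0271 = 1.1993
E[R] = Rf + β(Rm − Rf) = 4.9% + 1.1993 × (11.6% − 4.9%) = 12.9353%
α = Rp − E[R] = 23.0% − 12.9353% = 10.0647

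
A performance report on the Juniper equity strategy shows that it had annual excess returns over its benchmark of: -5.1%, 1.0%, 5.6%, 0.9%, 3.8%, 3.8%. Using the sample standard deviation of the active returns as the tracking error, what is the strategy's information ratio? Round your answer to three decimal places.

r̄ = (-5.1 + 1 + 5.6 + 0.9 + 3.8 + 3.8) / 6 = 10.00 / 6 = 1.6667%
Sample σ = √[Σ(r − r̄)² / 5] = √[71.3933 / 5] = √14.2787 = 3.7787%
IR = r̄ / tracking error = 1.6667 / 3.7787 = 0.4411

0.441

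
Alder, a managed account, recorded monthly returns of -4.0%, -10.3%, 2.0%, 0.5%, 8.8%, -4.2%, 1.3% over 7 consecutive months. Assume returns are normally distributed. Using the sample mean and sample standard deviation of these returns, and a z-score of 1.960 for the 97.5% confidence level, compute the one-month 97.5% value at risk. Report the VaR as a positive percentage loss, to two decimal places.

12.66

μ = (-4 − 10.3 + 2 + 0.5 + 8.8 − 4.2 + 1.3) / 7 = -0.8429%
Σ(r − μ)² = (-4 − (-0.8429))² + (-10.3 − (-0.8429))² + … = 218.1371
σ = √[218.1371 / 6] = 6.0296%
VaR = −(μ − z·σ) = −(-0.8429 − 1.960 × 6.0296) = −(-12.6609) = 12.6609%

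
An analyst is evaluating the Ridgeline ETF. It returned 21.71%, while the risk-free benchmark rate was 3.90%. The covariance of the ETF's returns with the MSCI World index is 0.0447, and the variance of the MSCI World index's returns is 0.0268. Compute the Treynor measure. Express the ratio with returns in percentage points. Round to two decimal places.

10.68

β = Cov / Var = 0.0447 / 0.0268 = 1.6679
Treynor = (Rp − Rf) / β = (21.71% − 3.90%) / 1.6679 = 17.81 / 1.6679 = 10.6781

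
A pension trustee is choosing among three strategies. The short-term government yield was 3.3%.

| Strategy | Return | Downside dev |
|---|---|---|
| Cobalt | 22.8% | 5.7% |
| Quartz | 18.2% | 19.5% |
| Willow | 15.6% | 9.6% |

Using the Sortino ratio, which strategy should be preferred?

Cobalt

Cobalt: Sortino ratio = (22.8% − 3.3%) / 5.7% = 3.421
Quartz: Sortino ratio = (18.2% − 3.3%) / 19.5% = 0.764
Willow: Sortino ratio = (15.6% − 3.3%) / 9.6% = 1.281
Highest: Cobalt (3.421).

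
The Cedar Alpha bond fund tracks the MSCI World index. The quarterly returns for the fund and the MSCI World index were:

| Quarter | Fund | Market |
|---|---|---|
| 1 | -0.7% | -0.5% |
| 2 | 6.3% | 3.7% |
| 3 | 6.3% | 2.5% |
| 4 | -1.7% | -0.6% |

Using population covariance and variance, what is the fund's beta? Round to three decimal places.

r̄p = 2.5500%,  r̄m = 1.2750%
Cov = Σ(rp − r̄p)(rm − r̄m) / 4 = 6.8563
Var(rm) = Σ(rm − r̄m)² / 4 = 3.5119
β = Cov / Var = 6.8563 / 3.5119 = 1.9523

1.952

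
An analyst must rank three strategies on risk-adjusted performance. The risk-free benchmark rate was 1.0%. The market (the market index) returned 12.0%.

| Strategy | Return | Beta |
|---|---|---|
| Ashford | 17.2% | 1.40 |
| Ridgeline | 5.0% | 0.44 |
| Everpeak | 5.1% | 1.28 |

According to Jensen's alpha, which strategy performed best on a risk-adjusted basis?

Ashford: α = 17.2% − [1.0% + 1.40 × (12.0% − 1.0%)] = 0.800
Ridgeline: α = 5.0% − [1.0% + 0.44 × (12.0% − 1.0%)] = -0.840
Everpeak: α = 5.1% − [1.0% + 1.28 × (12.0% − 1.0%)] = -9.980
Highest: Ashford (0.800).

Ashford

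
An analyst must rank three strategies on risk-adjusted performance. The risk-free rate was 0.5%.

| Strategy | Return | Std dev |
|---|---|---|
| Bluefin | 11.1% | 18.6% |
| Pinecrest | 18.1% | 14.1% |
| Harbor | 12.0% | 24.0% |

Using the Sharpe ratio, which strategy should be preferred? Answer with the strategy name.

Bluefin: Sharpe ratio = (11.1% − 0.5%) / 18.6% = 0.570
Pinecrest: Sharpe ratio = (18.1% − 0.5%) / 14.1% = 1.248
Harbor: Sharpe ratio = (12.0% − 0.5%) / 24.0% = 0.479
Highest: Pinecrest (1.248).

Pinecrest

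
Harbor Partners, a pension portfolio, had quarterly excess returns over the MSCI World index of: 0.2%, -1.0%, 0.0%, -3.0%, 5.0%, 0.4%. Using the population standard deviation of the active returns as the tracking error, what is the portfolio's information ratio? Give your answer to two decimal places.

Mean return r̄ = 1.60 / 6 = 0.2667%
Σ(r − r̄)² = 34.7733; population σ = √(34.7733/6) = 2.4074%
IR = r̄ / tracking error = 0.2667 / 2.4074 = 0.1108

0.11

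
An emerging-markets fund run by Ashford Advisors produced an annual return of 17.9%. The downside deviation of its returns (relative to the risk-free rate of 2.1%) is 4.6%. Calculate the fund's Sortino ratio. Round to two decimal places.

3.43

Sortino = (Rp − Rf) / σd = (17.9% − 2.1%) / 4.6% = 15.80% / 4.6% = 3.4348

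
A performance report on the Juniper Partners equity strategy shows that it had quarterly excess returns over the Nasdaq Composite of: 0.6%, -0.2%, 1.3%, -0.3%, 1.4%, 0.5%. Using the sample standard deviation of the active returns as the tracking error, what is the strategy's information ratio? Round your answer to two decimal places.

Mean return r̄ = 3.30 / 6 = 0.5500%
Σ(r − r̄)² = (0.6 − 0.5500)² + (-0.2 − 0.5500)² + (1.3 − 0.5500)² + … = 2.5750
sample σ = √(2.5750 / 5) = √0.5150 = 0.7176%
IR = r̄ / tracking error = 0.5500 / 0.7176 = 0.7664

0.77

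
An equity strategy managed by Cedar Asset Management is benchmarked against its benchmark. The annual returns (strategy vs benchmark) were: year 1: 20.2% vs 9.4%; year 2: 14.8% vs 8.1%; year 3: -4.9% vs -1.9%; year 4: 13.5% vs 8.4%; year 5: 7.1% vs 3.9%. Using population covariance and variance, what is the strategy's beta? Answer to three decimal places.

r̄p = 10.1400%,  r̄m = 5.5800%
Cov = Σ(rp − r̄p)(rm − r̄m) / 5 = 35.4508
Var(rm) = Σ(rm − r̄m)² / 5 = 17.5336
β = Cov / Var = 35.4508 / 17.5336 = 2.0219

2.022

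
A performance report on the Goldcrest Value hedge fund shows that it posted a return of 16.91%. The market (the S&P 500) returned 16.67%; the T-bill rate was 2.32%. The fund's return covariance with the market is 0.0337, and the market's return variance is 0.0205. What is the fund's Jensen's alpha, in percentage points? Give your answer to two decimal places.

-9.00

β = Cov / Var = 0.0337 / 0.0205 = 1.6439
E[R] = Rf + β(Rm − Rf) = 2.32% + 1.6439 × (16.67% − 2.32%) = 25.9100%
α = Rp − E[R] = 16.91% − 25.9100% = -9.0000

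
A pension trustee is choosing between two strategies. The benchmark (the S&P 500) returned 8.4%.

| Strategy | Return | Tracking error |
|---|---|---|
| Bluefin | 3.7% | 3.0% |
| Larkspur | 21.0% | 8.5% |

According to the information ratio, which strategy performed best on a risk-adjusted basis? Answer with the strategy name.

Larkspur

Bluefin: IR = (3.7% − 8.4%) / 3.0% = -1.567
Larkspur: IR = (21.0% − 8.4%) / 8.5% = 1.482
Highest: Larkspur (1.482).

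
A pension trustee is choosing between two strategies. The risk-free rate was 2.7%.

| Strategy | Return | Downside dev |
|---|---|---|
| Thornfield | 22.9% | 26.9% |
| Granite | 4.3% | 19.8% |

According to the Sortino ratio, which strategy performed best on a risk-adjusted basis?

Thornfield

Thornfield: Sortino ratio = (22.9% − 2.7%) / 26.9% = 0.751
Granite: Sortino ratio = (4.3% − 2.7%) / 19.8% = 0.081
Highest: Thornfield (0.751).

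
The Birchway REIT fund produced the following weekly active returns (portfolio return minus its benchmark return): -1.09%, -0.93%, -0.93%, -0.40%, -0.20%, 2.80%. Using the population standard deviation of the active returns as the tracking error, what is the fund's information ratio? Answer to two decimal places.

r̄ = (-1.09 − 0.93 − 0.93 − 0.4 − 0.2 + 2.8) / 6 = -0.1250%
Σ(r − r̄)² = (-1.09 − (-0.1250))² + (-0.93 − (-0.1250))² + … = 10.8642
population σ = √(10.8642 / 6) = √1.8107 = 1.3456%
IR = r̄ / tracking error = -0.1250 / 1.3456 = -0.0929

-0.09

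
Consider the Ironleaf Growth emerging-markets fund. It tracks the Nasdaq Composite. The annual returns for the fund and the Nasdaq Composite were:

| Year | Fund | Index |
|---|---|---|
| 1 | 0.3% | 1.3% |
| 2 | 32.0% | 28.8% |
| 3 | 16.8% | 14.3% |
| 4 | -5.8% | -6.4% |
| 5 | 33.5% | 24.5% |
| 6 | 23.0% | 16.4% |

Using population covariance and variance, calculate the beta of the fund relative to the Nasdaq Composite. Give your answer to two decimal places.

r̄p = 16.6333%,  r̄m = 13.1500%
Cov = Σ(rp − r̄p)(rm − r̄m) / 6 = 180.8217
Var(rm) = Σ(rm − r̄m)² / 6 = 151.3758
β = Cov / Var = 180.8217 / 151.3758 = 1.1945

1.19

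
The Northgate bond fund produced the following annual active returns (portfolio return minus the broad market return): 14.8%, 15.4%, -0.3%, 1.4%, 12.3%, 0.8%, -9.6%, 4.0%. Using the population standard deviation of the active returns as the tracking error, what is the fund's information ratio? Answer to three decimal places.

r̄ = (14.8 + 15.4 − 0.3 + 1.4 + 12.3 + 0.8 − 9.6 + 4) / 8 = 4.8500%
Σ(r − r̄)² = (14.8 − 4.8500)² + (15.4 − 4.8500)² + (-0.3 − 4.8500)² + … = 530.1600
σ = √[530.1600 / 8] = 8.1406%
IR = r̄ / tracking error = 4.8500 / 8.1406 = 0.5958

0.596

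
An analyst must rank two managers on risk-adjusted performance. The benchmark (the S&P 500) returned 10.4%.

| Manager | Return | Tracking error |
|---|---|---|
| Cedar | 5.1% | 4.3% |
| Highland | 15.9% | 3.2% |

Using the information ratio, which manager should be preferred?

Highland

Cedar: IR = (5.1% − 10.4%) / 4.3% = -1.233
Highland: IR = (15.9% − 10.4%) / 3.2% = 1.719
Highest: Highland (1.719).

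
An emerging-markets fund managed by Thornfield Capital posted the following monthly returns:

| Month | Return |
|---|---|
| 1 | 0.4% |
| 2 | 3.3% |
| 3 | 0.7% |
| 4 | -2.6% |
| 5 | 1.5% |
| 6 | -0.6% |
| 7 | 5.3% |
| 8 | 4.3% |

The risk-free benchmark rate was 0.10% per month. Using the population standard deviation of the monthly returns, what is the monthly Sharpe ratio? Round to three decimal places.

Mean return r̄ = 12.30 / 8 = 1.5375%
Population σ = √[Σ(r − r̄)² / 8] = √[48.5788 / 8] = √6.0724 = 2.4642%
Sharpe = (r̄ − rf) / σ = (1.5375 − 0.1) / 2.4642 = 1.4375 / 2.4642 = 0.5834

0.583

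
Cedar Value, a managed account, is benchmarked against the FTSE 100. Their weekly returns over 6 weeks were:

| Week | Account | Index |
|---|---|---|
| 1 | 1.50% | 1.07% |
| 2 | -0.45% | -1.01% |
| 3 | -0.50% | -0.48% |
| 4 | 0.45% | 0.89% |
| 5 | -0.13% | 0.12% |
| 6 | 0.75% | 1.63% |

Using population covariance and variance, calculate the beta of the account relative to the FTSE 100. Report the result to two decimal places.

r̄p = 0.2700%,  r̄m = 0.3700%
Cov = Σ(rp − r̄p)(rm − r̄m) / 6 = 0.5513
Var(rm) = Σ(rm − r̄m)² / 6 = 0.8396
β = Cov / Var = 0.5513 / 0.8396 = 0.6566

0.66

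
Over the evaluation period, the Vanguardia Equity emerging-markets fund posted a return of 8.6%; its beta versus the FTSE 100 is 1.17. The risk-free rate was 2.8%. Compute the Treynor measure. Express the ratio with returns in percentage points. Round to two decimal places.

Treynor = (Rp − Rf) / β = (8.6% − 2.8%) / 1.17 = 5.80 / 1.17 = 4.9573

4.96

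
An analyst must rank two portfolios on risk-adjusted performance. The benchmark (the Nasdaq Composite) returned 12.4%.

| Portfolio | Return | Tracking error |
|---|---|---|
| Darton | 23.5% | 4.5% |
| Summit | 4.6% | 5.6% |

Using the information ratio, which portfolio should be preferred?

Darton

Darton: IR = (23.5% − 12.4%) / 4.5% = 2.467
Summit: IR = (4.6% − 12.4%) / 5.6% = -1.393
Highest: Darton (2.467).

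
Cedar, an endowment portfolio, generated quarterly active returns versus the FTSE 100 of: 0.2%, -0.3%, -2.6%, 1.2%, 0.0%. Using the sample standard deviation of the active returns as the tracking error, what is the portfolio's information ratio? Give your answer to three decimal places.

r̄ = (0.2 − 0.3 − 2.6 + 1.2 + 0) / 5 = -1.50 / 5 = -0.3000%
Σ(r − r̄)² = (0.2 − (-0.3000))² + (-0.3 − (-0.3000))² + … = 7.8800
σ = √[7.8800 / 4] = 1.4036%
IR = r̄ / tracking error = -0.3000 / 1.4036 = -0.2137

-0.214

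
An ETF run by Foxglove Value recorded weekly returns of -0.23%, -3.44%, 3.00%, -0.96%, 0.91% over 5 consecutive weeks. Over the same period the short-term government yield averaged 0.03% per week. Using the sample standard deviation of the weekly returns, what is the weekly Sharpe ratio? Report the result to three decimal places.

r̄ = (-0.23 − 3.44 + 3 − 0.96 + 0.91) / 5 = -0.720 / 5 = -0.1440%
Σ(r − r̄)² = (-0.23 − (-0.1440))² + (-3.44 − (-0.1440))² + (3 − (-0.1440))² + … = 22.5325
σ = √[22.5325 / 4] = 2.3734%
Sharpe = (r̄ − rf) / σ = (-0.1440 − 0.03) / 2.3734 = -0.1740 / 2.3734 = -0.0733

-0.073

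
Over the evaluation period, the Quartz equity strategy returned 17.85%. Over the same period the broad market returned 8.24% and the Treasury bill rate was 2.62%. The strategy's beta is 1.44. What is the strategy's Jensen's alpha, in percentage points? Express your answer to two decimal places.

CAPM expected return = Rf + β(Rm − Rf) = 2.62% + 1.44 × (8.24% − 2.62%) = 2.62 + 1.44 × 5.62 = 10.7128%
Jensen's α = Rp − E[R] = 17.85% − 10.7128% = 7.1372

7.14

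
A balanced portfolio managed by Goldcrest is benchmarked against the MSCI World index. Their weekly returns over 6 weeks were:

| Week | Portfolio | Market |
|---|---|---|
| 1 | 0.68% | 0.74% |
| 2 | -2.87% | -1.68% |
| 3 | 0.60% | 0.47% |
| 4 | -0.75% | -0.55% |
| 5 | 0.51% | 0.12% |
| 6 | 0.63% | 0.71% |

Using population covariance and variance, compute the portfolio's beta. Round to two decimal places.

r̄p = -0.2000%,  r̄m = -0.0317%
Cov = Σ(rp − r̄p)(rm − r̄m) / 6 = 1.0816
Var(rm) = Σ(rm − r̄m)² / 6 = 0.7343
β = Cov / Var = 1.0816 / 0.7343 = 1.4730

1.47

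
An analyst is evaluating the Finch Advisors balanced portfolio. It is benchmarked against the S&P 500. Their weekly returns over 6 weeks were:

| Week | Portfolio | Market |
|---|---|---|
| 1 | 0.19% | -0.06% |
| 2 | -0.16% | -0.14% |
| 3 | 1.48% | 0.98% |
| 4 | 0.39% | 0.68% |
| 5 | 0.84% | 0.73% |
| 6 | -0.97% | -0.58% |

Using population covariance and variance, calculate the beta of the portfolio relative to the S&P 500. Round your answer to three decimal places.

r̄p = 0.2950%,  r̄m = 0.2683%
Cov = Σ(rp − r̄p)(rm − r̄m) / 6 = 0.4046
Var(rm) = Σ(rm − r̄m)² / 6 = 0.3139
β = Cov / Var = 0.4046 / 0.3139 = 1.2889

1.289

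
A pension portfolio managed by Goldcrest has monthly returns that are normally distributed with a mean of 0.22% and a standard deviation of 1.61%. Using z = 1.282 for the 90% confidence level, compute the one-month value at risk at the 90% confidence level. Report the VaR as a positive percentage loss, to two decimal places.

VaR (as % loss) = −(μ − z·σ) = −(0.22% − 1.282 × 1.61%) = −(-1.84402%) = 1.84402%

1.84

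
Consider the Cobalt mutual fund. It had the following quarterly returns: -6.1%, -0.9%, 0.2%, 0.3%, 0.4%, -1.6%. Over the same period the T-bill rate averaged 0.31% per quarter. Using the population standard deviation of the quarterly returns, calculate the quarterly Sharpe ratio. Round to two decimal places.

μ = (-6.1 − 0.9 + 0.2 + 0.3 + 0.4 − 1.6) / 6 = -7.70 / 6 = -1.2833%
Σ(r − μ)² = 30.9883; population σ = √(30.9883/6) = 2.2726%
Sharpe = (μ − rf) / σ = (-1.2833 − 0.31) / 2.2726 = -1.5933 / 2.2726 = -0.7011

-0.70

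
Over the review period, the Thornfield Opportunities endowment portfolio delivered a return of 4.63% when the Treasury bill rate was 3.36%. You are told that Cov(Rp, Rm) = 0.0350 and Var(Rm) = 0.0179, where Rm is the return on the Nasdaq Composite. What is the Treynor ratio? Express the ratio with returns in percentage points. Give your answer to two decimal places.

0.65

β = Cov / Var = 0.0350 / 0.0179 = 1.9553
Treynor = (Rp − Rf) / β = (4.63% − 3.36%) / 1.9553 = 1.27 / 1.9553 = 0.6495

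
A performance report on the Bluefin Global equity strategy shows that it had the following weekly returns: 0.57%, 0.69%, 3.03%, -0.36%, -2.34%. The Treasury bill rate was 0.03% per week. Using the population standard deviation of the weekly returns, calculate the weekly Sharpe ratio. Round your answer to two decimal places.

0.17

r̄ = (0.57 + 0.69 + 3.03 − 0.36 − 2.34) / 5 = 0.3180%
Σ(r − r̄)² = (0.57 − 0.3180)² + (0.69 − 0.3180)² + … = 15.0815
σ = √[15.0815 / 5] = 1.7367%
Sharpe = (r̄ − rf) / σ = (0.3180 − 0.03) / 1.7367 = 0.2880 / 1.7367 = 0.1658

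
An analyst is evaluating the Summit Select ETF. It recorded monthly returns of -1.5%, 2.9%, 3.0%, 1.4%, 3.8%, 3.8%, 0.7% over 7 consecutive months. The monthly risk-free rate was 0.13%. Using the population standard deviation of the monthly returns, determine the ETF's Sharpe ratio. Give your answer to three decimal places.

1.049

Mean return r̄ = 14.10 / 7 = 2.0143%
Population σ = √[Σ(r − r̄)² / 7] = √[22.5886 / 7] = √3.2269 = 1.7964%
Sharpe = (r̄ − rf) / σ = (2.0143 − 0.13) / 1.7964 = 1.8843 / 1.7964 = 1.0489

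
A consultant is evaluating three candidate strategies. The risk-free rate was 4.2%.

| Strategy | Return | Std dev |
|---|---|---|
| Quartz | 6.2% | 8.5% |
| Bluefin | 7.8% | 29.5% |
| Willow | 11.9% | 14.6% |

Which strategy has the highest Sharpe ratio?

Willow

Quartz: Sharpe ratio = (6.2% − 4.2%) / 8.5% = 0.235
Bluefin: Sharpe ratio = (7.8% − 4.2%) / 29.5% = 0.122
Willow: Sharpe ratio = (11.9% − 4.2%) / 14.6% = 0.527
Highest: Willow (0.527).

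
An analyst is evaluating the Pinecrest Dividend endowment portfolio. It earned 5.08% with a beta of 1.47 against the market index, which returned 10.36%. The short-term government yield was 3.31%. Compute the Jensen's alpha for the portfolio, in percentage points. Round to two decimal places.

-8.59

CAPM expected return = Rf + β(Rm − Rf) = 3.31% + 1.47 × (10.36% − 3.31%) = 3.31 + 1.47 × 7.05 = 13.6735%
Jensen's α = Rp − E[R] = 5.08% − 13.6735% = -8.5935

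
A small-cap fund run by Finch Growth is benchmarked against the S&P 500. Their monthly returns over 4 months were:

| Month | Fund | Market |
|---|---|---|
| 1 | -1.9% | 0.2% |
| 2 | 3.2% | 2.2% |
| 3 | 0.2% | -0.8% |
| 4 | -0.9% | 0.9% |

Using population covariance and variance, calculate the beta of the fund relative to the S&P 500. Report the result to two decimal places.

r̄p = 0.1500%,  r̄m = 0.6250%
Cov = Σ(rp − r̄p)(rm − r̄m) / 4 = 1.3288
Var(rm) = Σ(rm − r̄m)² / 4 = 1.1919
β = Cov / Var = 1.3288 / 1.1919 = 1.1149

1.11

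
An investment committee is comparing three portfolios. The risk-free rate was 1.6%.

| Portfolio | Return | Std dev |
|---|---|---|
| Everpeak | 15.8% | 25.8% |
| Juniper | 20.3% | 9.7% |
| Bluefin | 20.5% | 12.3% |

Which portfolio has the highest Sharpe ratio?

Juniper

Everpeak: Sharpe ratio = (15.8% − 1.6%) / 25.8% = 0.550
Juniper: Sharpe ratio = (20.3% − 1.6%) / 9.7% = 1.928
Bluefin: Sharpe ratio = (20.5% − 1.6%) / 12.3% = 1.537
Highest: Juniper (1.928).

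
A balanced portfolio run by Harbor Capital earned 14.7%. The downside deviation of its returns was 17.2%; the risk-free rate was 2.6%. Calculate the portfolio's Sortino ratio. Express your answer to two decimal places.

Sortino = (Rp − Rf) / σd = (14.7% − 2.6%) / 17.2% = 12.10% / 17.2% = 0.7035

0.70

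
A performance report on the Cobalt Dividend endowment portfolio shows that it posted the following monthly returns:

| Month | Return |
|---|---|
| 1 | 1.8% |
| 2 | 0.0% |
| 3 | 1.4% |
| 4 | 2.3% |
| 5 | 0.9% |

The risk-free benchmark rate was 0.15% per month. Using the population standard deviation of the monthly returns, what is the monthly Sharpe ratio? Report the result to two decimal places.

r̄ = (1.8 + 0 + 1.4 + 2.3 + 0.9) / 5 = 1.2800%
Population std dev = √[3.1080 / 5] = 0.7884%
Sharpe = (r̄ − rf) / σ = (1.2800 − 0.15) / 0.7884 = 1.1300 / 0.7884 = 1.4333

1.43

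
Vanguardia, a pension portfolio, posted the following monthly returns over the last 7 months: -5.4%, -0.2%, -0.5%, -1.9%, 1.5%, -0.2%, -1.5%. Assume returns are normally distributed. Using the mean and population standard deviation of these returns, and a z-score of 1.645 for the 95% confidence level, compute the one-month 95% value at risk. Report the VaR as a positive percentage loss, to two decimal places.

4.46

r̄ = (-5.4 − 0.2 − 0.5 − 1.9 + 1.5 − 0.2 − 1.5) / 7 = -8.20 / 7 = -1.1714%
Σ(r − r̄)² = (-5.4 − (-1.1714))² + (-0.2 − (-1.1714))² + (-0.5 − (-1.1714))² + … = 27.9943
σ = √[27.9943 / 7] = 1.9998%
VaR = −(r̄ − z·σ) = −(-1.1714 − 1.645 × 1.9998) = −(-4.4611) = 4.4611%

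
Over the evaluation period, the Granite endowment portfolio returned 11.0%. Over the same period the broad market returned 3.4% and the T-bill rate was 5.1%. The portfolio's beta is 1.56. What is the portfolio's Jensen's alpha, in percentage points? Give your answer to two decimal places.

8.55

CAPM expected return = Rf + β(Rm − Rf) = 5.1% + 1.56 × (3.4% − 5.1%) = 5.1 + 1.56 × -1.70 = 2.4480%
Jensen's α = Rp − E[R] = 11.0% − 2.4480% = 8.5520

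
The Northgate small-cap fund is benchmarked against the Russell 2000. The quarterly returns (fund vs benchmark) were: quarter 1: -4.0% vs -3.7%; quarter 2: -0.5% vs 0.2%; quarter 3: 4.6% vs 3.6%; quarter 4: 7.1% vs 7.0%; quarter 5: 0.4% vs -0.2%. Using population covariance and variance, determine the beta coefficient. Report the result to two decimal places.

r̄p = 1.5200%,  r̄m = 1.3800%
Cov = Σ(rp − r̄p)(rm − r̄m) / 5 = 14.0784
Var(rm) = Σ(rm − r̄m)² / 5 = 13.2416
β = Cov / Var = 14.0784 / 13.2416 = 1.0632

1.06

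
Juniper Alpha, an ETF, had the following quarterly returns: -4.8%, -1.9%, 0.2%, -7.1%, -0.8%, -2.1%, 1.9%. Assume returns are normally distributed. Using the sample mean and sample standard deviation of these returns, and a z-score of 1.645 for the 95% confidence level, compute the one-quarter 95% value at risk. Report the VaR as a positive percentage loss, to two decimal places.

7.08

Mean return μ = -14.60 / 7 = -2.0857%
Σ(r − μ)² = (-4.8 − (-2.0857))² + (-1.9 − (-2.0857))² + (0.2 − (-2.0857))² + … = 55.3086
σ = √[55.3086 / 6] = 3.0361%
VaR = −(μ − z·σ) = −(-2.0857 − 1.645 × 3.0361) = −(-7.0801) = 7.0801%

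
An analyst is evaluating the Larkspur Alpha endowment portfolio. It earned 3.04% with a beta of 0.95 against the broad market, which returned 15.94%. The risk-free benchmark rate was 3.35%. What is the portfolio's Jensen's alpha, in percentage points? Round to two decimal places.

-12.27

CAPM expected return = Rf + β(Rm − Rf) = 3.35% + 0.95 × (15.94% − 3.35%) = 3.35 + 0.95 × 12.59 = 15.3105%
Jensen's α = Rp − E[R] = 3.04% − 15.3105% = -12.2705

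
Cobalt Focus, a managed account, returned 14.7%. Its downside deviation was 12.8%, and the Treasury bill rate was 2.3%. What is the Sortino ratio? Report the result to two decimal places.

0.97

Sortino = (Rp − Rf) / σd = (14.7% − 2.3%) / 12.8% = 12.40% / 12.8% = 0.9688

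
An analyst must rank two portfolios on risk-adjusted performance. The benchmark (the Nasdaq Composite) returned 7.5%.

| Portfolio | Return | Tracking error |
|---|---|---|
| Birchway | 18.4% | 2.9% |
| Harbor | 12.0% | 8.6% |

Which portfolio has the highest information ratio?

Birchway: IR = (18.4% − 7.5%) / 2.9% = 3.759
Harbor: IR = (12.0% − 7.5%) / 8.6% = 0.523
Highest: Birchway (3.759).

Birchway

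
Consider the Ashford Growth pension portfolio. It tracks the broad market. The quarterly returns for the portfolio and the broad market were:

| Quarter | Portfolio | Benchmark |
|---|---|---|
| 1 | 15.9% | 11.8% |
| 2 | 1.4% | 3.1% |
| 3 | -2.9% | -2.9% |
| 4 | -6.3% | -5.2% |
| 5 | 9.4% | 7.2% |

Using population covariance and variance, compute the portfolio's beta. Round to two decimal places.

1.28

r̄p = 3.5000%,  r̄m = 2.8000%
Cov = Σ(rp − r̄p)(rm − r̄m) / 5 = 50.3620
Var(rm) = Σ(rm − r̄m)² / 5 = 39.3880
β = Cov / Var = 50.3620 / 39.3880 = 1.2786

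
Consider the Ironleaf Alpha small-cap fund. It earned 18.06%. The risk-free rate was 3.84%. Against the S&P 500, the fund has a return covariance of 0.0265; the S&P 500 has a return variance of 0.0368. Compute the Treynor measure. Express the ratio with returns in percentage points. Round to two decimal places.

β = Cov / Var = 0.0265 / 0.0368 = 0.7201
Treynor = (Rp − Rf) / β = (18.06% − 3.84%) / 0.7201 = 14.22 / 0.7201 = 19.7473

19.75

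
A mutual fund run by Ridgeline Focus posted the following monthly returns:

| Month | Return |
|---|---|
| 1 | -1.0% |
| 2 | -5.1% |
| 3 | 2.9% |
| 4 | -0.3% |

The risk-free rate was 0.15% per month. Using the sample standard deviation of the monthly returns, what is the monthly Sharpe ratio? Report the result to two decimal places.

r̄ = (-1 − 5.1 + 2.9 − 0.3) / 4 = -3.50 / 4 = -0.8750%
Sample std dev = √[32.4475 / 3] = 3.2887%
Sharpe = (r̄ − rf) / σ = (-0.8750 − 0.15) / 3.2887 = -1.0250 / 3.2887 = -0.3117

-0.31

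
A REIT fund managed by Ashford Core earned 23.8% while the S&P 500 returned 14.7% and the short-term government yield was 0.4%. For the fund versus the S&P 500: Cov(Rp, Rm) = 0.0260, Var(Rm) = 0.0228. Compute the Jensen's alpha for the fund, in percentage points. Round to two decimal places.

β = Cov / Var = 0.0260 / 0.0228 = 1.1404
E[R] = Rf + β(Rm − Rf) = 0.4% + 1.1404 × (14.7% − 0.4%) = 16.7077%
α = Rp − E[R] = 23.8% − 16.7077% = 7.0923

7.09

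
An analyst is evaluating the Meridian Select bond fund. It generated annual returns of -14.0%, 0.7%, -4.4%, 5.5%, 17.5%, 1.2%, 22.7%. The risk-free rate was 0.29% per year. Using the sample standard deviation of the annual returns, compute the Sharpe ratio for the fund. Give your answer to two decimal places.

Mean return r̄ = 29.20 / 7 = 4.1714%
Σ(r − r̄)² = (-14 − 4.1714)² + (0.7 − 4.1714)² + (-4.4 − 4.1714)² + … = 947.2743
sample σ = √(947.2743 / 6) = √157.8791 = 12.5650%
Sharpe = (r̄ − rf) / σ = (4.1714 − 0.29) / 12.5650 = 3.8814 / 12.5650 = 0.3089

0.31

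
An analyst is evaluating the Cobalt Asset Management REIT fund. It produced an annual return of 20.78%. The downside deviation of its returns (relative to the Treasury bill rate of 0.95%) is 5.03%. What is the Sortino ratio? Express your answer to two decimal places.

Sortino = (Rp − Rf) / σd = (20.78% − 0.95%) / 5.03% = 19.83% / 5.03% = 3.9423

3.94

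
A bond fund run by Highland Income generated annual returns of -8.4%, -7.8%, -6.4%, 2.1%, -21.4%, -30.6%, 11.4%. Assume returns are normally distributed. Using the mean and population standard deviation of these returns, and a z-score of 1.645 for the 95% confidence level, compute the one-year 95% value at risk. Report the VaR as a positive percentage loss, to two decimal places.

29.98

μ = (-8.4 − 7.8 − 6.4 + 2.1 − 21.4 − 30.6 + 11.4) / 7 = -8.7286%
Population std dev = √[1167.7343 / 7] = 12.9159%
VaR = −(μ − z·σ) = −(-8.7286 − 1.645 × 12.9159) = −(-29.9753) = 29.9753%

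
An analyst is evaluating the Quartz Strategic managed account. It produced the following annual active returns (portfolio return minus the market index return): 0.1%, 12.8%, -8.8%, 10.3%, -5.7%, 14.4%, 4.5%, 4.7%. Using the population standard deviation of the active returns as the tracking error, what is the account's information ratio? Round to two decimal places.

μ = (0.1 + 12.8 − 8.8 + 10.3 − 5.7 + 14.4 + 4.5 + 4.7) / 8 = 4.0375%
Σ(r − μ)² = 499.1588; population σ = √(499.1588/8) = 7.8990%
IR = μ / tracking error = 4.0375 / 7.8990 = 0.5111

0.51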